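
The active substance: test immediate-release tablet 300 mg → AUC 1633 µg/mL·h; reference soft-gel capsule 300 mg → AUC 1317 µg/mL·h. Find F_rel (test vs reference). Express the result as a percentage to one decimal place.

F_rel = 124.0%

F_rel = (AUC_test/D_test) / (AUC_ref/D_ref)
      = (1633/300) / (1317/300)
      = 5.44333 / 4.39 = 1.2399 = 123.99%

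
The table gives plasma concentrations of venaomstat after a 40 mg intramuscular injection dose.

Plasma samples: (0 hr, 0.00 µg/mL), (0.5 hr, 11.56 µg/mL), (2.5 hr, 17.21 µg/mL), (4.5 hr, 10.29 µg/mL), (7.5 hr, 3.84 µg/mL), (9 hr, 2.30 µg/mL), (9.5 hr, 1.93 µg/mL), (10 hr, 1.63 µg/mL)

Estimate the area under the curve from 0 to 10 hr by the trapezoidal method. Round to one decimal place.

Trapezoidal AUC_0→10:
  [0→0.5]: (0.00+11.56)/2 × 0.5 = 2.89
  [0.5→2.5]: (11.56+17.21)/2 × 2 = 28.77
  [2.5→4.5]: (17.21+10.29)/2 × 2 = 27.5
  [4.5→7.5]: (10.29+3.84)/2 × 3 = 21.195
  [7.5→9]: (3.84+2.30)/2 × 1.5 = 4.605
  [9→9.5]: (2.30+1.93)/2 × 0.5 = 1.0575
  [9.5→10]: (1.93+1.63)/2 × 0.5 = 0.89
  Sum = 86.9075 µg/mL·hr

AUC = 86.9 µg/mL·hr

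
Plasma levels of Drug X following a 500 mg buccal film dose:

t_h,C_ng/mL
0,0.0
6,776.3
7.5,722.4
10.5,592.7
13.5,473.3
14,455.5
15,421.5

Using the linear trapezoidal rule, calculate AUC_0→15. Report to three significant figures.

AUC = 7700 ng/mL·h

Trapezoidal AUC_0→15:
  [0→6]: (0.0+776.3)/2 × 6 = 2328.9
  [6→7.5]: (776.3+722.4)/2 × 1.5 = 1124.025
  [7.5→10.5]: (722.4+592.7)/2 × 3 = 1972.65
  [10.5→13.5]: (592.7+473.3)/2 × 3 = 1599.0
  [13.5→14]: (473.3+455.5)/2 × 0.5 = 232.2
  [14→15]: (455.5+421.5)/2 × 1 = 438.5
  Sum = 7695.275 ng/mL·h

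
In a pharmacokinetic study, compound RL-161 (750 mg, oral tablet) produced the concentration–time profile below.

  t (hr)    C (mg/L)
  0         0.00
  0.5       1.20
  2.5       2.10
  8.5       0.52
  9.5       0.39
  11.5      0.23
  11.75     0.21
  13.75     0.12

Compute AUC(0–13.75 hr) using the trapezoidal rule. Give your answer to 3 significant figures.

AUC = 12.9 mg/L·hr

Trapezoidal AUC_0→13.75:
  [0→0.5]: (0.00+1.20)/2 × 0.5 = 0.3
  [0.5→2.5]: (1.20+2.10)/2 × 2 = 3.3
  [2.5→8.5]: (2.10+0.52)/2 × 6 = 7.86
  [8.5→9.5]: (0.52+0.39)/2 × 1 = 0.455
  [9.5→11.5]: (0.39+0.23)/2 × 2 = 0.62
  [11.5→11.75]: (0.23+0.21)/2 × 0.25 = 0.055
  [11.75→13.75]: (0.21+0.12)/2 × 2 = 0.33
  Sum = 12.92 mg/L·hr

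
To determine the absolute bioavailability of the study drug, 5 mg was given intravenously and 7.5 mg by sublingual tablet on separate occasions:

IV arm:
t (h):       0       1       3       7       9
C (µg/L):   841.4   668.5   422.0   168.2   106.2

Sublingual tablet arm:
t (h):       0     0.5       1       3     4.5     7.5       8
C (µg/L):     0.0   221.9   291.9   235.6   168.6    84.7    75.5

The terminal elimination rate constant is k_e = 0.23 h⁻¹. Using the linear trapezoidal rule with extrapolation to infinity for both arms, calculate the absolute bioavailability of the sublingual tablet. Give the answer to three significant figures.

F = 0.312

Trapezoidal AUC_0→9 (IV):
  [0→1]: (841.4+668.5)/2 × 1 = 754.95
  [1→3]: (668.5+422.0)/2 × 2 = 1090.5
  [3→7]: (422.0+168.2)/2 × 4 = 1180.4
  [7→9]: (168.2+106.2)/2 × 2 = 274.4
  Sum = 3300.25 µg/L·h
IV tail: 106.2/0.23 = 461.739; AUC_iv,0→∞ = 3300.25 + 461.739 = 3761.989 µg/L·h
Trapezoidal AUC_0→8 (sublingual tablet):
  [0→0.5]: (0.0+221.9)/2 × 0.5 = 55.475
  [0.5→1]: (221.9+291.9)/2 × 0.5 = 128.45
  [1→3]: (291.9+235.6)/2 × 2 = 527.5
  [3→4.5]: (235.6+168.6)/2 × 1.5 = 303.15
  [4.5→7.5]: (168.6+84.7)/2 × 3 = 379.95
  [7.5→8]: (84.7+75.5)/2 × 0.5 = 40.05
  Sum = 1434.575 µg/L·h
sublingual tablet tail: 75.5/0.23 = 328.261; AUC_ev,0→∞ = 1434.575 + 328.261 = 1762.836 µg/L·h
F = (AUC_ev/D_ev)/(AUC_iv/D_iv) = (1762.836/7.5)/(3761.989/5) = 235.0448/752.3978 = 0.3124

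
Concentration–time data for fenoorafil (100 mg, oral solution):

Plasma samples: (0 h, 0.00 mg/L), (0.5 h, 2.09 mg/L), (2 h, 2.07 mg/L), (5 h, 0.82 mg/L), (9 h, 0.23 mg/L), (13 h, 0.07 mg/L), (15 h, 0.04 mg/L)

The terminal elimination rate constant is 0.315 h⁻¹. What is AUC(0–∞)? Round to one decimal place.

Trapezoidal AUC_0→15:
  [0→0.5]: (0.00+2.09)/2 × 0.5 = 0.5225
  [0.5→2]: (2.09+2.07)/2 × 1.5 = 3.12
  [2→5]: (2.07+0.82)/2 × 3 = 4.335
  [5→9]: (0.82+0.23)/2 × 4 = 2.1
  [9→13]: (0.23+0.07)/2 × 4 = 0.6
  [13→15]: (0.07+0.04)/2 × 2 = 0.11
  Sum = 10.7875 mg/L·h
Extrapolated tail: C_last / k_e = 0.04 / 0.315 = 0.127
AUC_0→∞ = 10.7875 + 0.127 = 10.9145 mg/L·h

AUC = 10.9 mg/L·h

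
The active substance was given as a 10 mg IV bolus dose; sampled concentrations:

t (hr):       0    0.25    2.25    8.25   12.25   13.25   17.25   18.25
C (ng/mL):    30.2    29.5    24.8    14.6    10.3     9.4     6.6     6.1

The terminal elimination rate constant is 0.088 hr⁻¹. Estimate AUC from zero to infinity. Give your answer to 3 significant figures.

Trapezoidal AUC_0→18.25:
  [0→0.25]: (30.2+29.5)/2 × 0.25 = 7.4625
  [0.25→2.25]: (29.5+24.8)/2 × 2 = 54.3
  [2.25→8.25]: (24.8+14.6)/2 × 6 = 118.2
  [8.25→12.25]: (14.6+10.3)/2 × 4 = 49.8
  [12.25→13.25]: (10.3+9.4)/2 × 1 = 9.85
  [13.25→17.25]: (9.4+6.6)/2 × 4 = 32.0
  [17.25→18.25]: (6.6+6.1)/2 × 1 = 6.35
  Sum = 277.9625 ng/mL·hr
Extrapolated tail: C_last / k_e = 6.1 / 0.088 = 69.318
AUC_0→∞ = 277.9625 + 69.318 = 347.2805 ng/mL·hr

AUC = 347 ng/mL·hr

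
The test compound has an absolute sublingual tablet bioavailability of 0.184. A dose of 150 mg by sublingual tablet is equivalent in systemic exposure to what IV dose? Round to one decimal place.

Systemic exposure from an extravascular dose = F × D_ev, so the equivalent IV dose is F × D_ev.
D_iv = F × D_ev = 0.184 × 150 = 27.6 mg

D_iv = 27.6 mg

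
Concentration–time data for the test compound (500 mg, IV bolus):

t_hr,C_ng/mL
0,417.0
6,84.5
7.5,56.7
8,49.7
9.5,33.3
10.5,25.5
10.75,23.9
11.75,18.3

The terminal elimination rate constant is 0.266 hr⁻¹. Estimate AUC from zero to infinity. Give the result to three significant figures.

Trapezoidal AUC_0→11.75:
  [0→6]: (417.0+84.5)/2 × 6 = 1504.5
  [6→7.5]: (84.5+56.7)/2 × 1.5 = 105.9
  [7.5→8]: (56.7+49.7)/2 × 0.5 = 26.6
  [8→9.5]: (49.7+33.3)/2 × 1.5 = 62.25
  [9.5→10.5]: (33.3+25.5)/2 × 1 = 29.4
  [10.5→10.75]: (25.5+23.9)/2 × 0.25 = 6.175
  [10.75→11.75]: (23.9+18.3)/2 × 1 = 21.1
  Sum = 1755.925 ng/mL·hr
Extrapolated tail: C_last / k_e = 18.3 / 0.266 = 68.797
AUC_0→∞ = 1755.925 + 68.797 = 1824.722 ng/mL·hr

AUC = 1820 ng/mL·hr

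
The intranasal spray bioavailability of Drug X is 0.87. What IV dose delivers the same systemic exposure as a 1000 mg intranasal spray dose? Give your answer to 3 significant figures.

D_iv = 870 mg

Systemic exposure from an extravascular dose = F × D_ev, so the equivalent IV dose is F × D_ev.
D_iv = F × D_ev = 0.87 × 1000 = 870 mg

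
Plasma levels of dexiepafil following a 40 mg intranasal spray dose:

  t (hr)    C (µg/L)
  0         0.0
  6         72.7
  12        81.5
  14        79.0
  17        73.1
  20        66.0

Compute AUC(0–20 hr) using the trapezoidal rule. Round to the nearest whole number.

AUC = 1278 µg/L·hr

Trapezoidal AUC_0→20:
  [0→6]: (0.0+72.7)/2 × 6 = 218.1
  [6→12]: (72.7+81.5)/2 × 6 = 462.6
  [12→14]: (81.5+79.0)/2 × 2 = 160.5
  [14→17]: (79.0+73.1)/2 × 3 = 228.15
  [17→20]: (73.1+66.0)/2 × 3 = 208.65
  Sum = 1278.0 µg/L·hr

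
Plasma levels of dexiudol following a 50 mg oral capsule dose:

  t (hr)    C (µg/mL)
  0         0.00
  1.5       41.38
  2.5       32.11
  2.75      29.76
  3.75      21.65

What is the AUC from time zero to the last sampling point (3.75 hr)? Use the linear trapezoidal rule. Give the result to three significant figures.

Trapezoidal AUC_0→3.75:
  [0→1.5]: (0.00+41.38)/2 × 1.5 = 31.035
  [1.5→2.5]: (41.38+32.11)/2 × 1 = 36.745
  [2.5→2.75]: (32.11+29.76)/2 × 0.25 = 7.73375
  [2.75→3.75]: (29.76+21.65)/2 × 1 = 25.705
  Sum = 101.21875 µg/mL·hr

AUC = 101 µg/mL·hr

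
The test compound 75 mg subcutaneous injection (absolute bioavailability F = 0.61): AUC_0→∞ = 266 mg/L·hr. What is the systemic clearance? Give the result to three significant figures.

CL = F × Dose / AUC_0→∞
   = 0.61 × 75 / 266 = 0.171992 L/hr

CL = 0.172 L/hr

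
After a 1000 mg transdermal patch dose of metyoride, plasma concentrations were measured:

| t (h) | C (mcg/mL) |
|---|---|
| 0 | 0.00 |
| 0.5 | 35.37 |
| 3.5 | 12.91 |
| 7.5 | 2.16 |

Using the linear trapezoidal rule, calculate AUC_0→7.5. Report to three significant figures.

Trapezoidal AUC_0→7.5:
  [0→0.5]: (0.00+35.37)/2 × 0.5 = 8.8425
  [0.5→3.5]: (35.37+12.91)/2 × 3 = 72.42
  [3.5→7.5]: (12.91+2.16)/2 × 4 = 30.14
  Sum = 111.4025 mcg/mL·h

AUC = 111 mcg/mL·h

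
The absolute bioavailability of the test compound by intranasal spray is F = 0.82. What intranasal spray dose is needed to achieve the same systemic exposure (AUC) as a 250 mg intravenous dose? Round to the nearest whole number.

For equal systemic exposure: F × D_ev = D_iv
D_ev = D_iv / F = 250 / 0.82 = 304.878 mg

D_intranasal = 305 mg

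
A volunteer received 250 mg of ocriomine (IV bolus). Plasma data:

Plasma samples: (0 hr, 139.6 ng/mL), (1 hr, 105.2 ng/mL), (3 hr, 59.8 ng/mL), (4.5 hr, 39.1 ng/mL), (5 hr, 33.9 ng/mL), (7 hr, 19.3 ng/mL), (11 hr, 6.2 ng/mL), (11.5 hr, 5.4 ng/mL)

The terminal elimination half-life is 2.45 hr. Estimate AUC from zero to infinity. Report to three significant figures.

Trapezoidal AUC_0→11.5:
  [0→1]: (139.6+105.2)/2 × 1 = 122.4
  [1→3]: (105.2+59.8)/2 × 2 = 165.0
  [3→4.5]: (59.8+39.1)/2 × 1.5 = 74.175
  [4.5→5]: (39.1+33.9)/2 × 0.5 = 18.25
  [5→7]: (33.9+19.3)/2 × 2 = 53.2
  [7→11]: (19.3+6.2)/2 × 4 = 51.0
  [11→11.5]: (6.2+5.4)/2 × 0.5 = 2.9
  Sum = 486.925 ng/mL·hr
k_e = ln2 / t½ = 0.693147 / 2.45 = 0.2829 hr^-1
Extrapolated tail: C_last / k_e = 5.4 / 0.2829 = 19.088
AUC_0→∞ = 486.925 + 19.088 = 506.013 ng/mL·hr

AUC = 506 ng/mL·hr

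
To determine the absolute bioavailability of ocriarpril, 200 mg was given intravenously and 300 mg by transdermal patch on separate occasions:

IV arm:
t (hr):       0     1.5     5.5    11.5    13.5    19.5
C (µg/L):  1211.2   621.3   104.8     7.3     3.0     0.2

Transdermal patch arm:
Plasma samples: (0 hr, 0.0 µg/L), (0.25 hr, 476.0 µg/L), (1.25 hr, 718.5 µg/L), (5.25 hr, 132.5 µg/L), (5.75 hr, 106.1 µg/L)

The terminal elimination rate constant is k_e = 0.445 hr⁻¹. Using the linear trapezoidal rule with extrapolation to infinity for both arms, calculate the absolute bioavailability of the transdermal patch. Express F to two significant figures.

F = 0.56

Trapezoidal AUC_0→19.5 (IV):
  [0→1.5]: (1211.2+621.3)/2 × 1.5 = 1374.375
  [1.5→5.5]: (621.3+104.8)/2 × 4 = 1452.2
  [5.5→11.5]: (104.8+7.3)/2 × 6 = 336.3
  [11.5→13.5]: (7.3+3.0)/2 × 2 = 10.3
  [13.5→19.5]: (3.0+0.2)/2 × 6 = 9.6
  Sum = 3182.775 µg/L·hr
IV tail: 0.2/0.445 = 0.449; AUC_iv,0→∞ = 3182.775 + 0.449 = 3183.224 µg/L·hr
Trapezoidal AUC_0→5.75 (transdermal patch):
  [0→0.25]: (0.0+476.0)/2 × 0.25 = 59.5
  [0.25→1.25]: (476.0+718.5)/2 × 1 = 597.25
  [1.25→5.25]: (718.5+132.5)/2 × 4 = 1702.0
  [5.25→5.75]: (132.5+106.1)/2 × 0.5 = 59.65
  Sum = 2418.4 µg/L·hr
transdermal patch tail: 106.1/0.445 = 238.427; AUC_ev,0→∞ = 2418.4 + 238.427 = 2656.827 µg/L·hr
F = (AUC_ev/D_ev)/(AUC_iv/D_iv) = (2656.827/300)/(3183.224/200) = 8.85609/15.91612 = 0.5564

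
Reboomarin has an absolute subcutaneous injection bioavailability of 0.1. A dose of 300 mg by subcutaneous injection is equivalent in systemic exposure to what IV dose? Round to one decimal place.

D_iv = 30.0 mg

Systemic exposure from an extravascular dose = F × D_ev, so the equivalent IV dose is F × D_ev.
D_iv = F × D_ev = 0.1 × 300 = 30 mg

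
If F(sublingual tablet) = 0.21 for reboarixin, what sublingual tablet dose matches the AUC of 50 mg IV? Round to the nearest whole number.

For equal systemic exposure: F × D_ev = D_iv
D_ev = D_iv / F = 50 / 0.21 = 238.095 mg

D_sublingual = 238 mg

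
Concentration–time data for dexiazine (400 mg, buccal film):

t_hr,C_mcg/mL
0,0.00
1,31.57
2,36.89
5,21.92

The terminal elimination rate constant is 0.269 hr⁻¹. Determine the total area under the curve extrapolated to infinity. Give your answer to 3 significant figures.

AUC = 220 mcg/mL·hr

Trapezoidal AUC_0→5:
  [0→1]: (0.00+31.57)/2 × 1 = 15.785
  [1→2]: (31.57+36.89)/2 × 1 = 34.23
  [2→5]: (36.89+21.92)/2 × 3 = 88.215
  Sum = 138.23 mcg/mL·hr
Extrapolated tail: C_last / k_e = 21.92 / 0.269 = 81.487
AUC_0→∞ = 138.23 + 81.487 = 219.717 mcg/mL·hr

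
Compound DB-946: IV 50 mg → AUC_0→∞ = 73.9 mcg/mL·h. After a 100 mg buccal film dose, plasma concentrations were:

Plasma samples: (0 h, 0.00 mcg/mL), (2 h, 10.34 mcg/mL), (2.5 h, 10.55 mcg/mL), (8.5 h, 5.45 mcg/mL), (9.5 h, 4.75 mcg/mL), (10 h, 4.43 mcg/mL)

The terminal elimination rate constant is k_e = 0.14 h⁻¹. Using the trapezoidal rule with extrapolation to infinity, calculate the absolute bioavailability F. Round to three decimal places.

F = 0.694

Trapezoidal AUC_0→10 (buccal film):
  [0→2]: (0.00+10.34)/2 × 2 = 10.34
  [2→2.5]: (10.34+10.55)/2 × 0.5 = 5.2225
  [2.5→8.5]: (10.55+5.45)/2 × 6 = 48.0
  [8.5→9.5]: (5.45+4.75)/2 × 1 = 5.1
  [9.5→10]: (4.75+4.43)/2 × 0.5 = 2.295
  Sum = 70.9575 mcg/mL·h
Tail: C_last/k_e = 4.43/0.14 = 31.643
AUC_0→∞ (buccal film) = 70.9575 + 31.643 = 102.6005 mcg/mL·h
F = (AUC_ev/D_ev)/(AUC_iv/D_iv) = (102.6005/100)/(73.9/50) = 1.026005/1.478 = 0.6942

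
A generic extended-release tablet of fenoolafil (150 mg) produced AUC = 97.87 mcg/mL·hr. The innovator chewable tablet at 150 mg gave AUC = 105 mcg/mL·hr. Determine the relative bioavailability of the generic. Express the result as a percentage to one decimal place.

F_rel = 93.2%

F_rel = (AUC_test/D_test) / (AUC_ref/D_ref)
      = (97.87/150) / (105/150)
      = 0.652467 / 0.7 = 0.9321 = 93.21%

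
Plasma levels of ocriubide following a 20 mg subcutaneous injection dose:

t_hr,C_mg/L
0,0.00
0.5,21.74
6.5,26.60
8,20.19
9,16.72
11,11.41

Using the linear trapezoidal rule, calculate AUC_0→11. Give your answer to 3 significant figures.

Trapezoidal AUC_0→11:
  [0→0.5]: (0.00+21.74)/2 × 0.5 = 5.435
  [0.5→6.5]: (21.74+26.60)/2 × 6 = 145.02
  [6.5→8]: (26.60+20.19)/2 × 1.5 = 35.0925
  [8→9]: (20.19+16.72)/2 × 1 = 18.455
  [9→11]: (16.72+11.41)/2 × 2 = 28.13
  Sum = 232.1325 mg/L·hr

AUC = 232 mg/L·hr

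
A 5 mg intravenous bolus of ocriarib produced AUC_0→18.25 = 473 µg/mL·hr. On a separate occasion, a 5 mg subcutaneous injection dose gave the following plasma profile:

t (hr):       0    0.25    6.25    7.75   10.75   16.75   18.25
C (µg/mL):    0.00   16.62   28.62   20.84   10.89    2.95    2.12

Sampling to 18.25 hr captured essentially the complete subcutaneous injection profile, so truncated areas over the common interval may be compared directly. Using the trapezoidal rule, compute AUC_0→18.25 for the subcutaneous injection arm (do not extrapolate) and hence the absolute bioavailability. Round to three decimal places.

F = 0.566

Trapezoidal AUC_0→18.25 (subcutaneous injection):
  [0→0.25]: (0.00+16.62)/2 × 0.25 = 2.0775
  [0.25→6.25]: (16.62+28.62)/2 × 6 = 135.72
  [6.25→7.75]: (28.62+20.84)/2 × 1.5 = 37.095
  [7.75→10.75]: (20.84+10.89)/2 × 3 = 47.595
  [10.75→16.75]: (10.89+2.95)/2 × 6 = 41.52
  [16.75→18.25]: (2.95+2.12)/2 × 1.5 = 3.8025
  Sum = 267.81 µg/mL·hr
F = (AUC_ev/D_ev)/(AUC_iv/D_iv) = (267.81/5)/(473/5) = 53.562/94.6 = 0.5662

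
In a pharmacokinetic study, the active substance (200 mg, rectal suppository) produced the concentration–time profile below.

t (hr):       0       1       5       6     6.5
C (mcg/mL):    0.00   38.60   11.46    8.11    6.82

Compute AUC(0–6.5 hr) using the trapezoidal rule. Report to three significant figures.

Trapezoidal AUC_0→6.5:
  [0→1]: (0.00+38.60)/2 × 1 = 19.3
  [1→5]: (38.60+11.46)/2 × 4 = 100.12
  [5→6]: (11.46+8.11)/2 × 1 = 9.785
  [6→6.5]: (8.11+6.82)/2 × 0.5 = 3.7325
  Sum = 132.9375 mcg/mL·hr

AUC = 133 mcg/mL·hr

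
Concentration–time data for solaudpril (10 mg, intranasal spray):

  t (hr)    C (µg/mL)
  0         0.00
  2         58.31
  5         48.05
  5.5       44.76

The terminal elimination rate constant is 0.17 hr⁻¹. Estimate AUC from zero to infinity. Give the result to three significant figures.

AUC = 504 µg/mL·hr

Trapezoidal AUC_0→5.5:
  [0→2]: (0.00+58.31)/2 × 2 = 58.31
  [2→5]: (58.31+48.05)/2 × 3 = 159.54
  [5→5.5]: (48.05+44.76)/2 × 0.5 = 23.2025
  Sum = 241.0525 µg/mL·hr
Extrapolated tail: C_last / k_e = 44.76 / 0.17 = 263.294
AUC_0→∞ = 241.0525 + 263.294 = 504.3465 µg/mL·hr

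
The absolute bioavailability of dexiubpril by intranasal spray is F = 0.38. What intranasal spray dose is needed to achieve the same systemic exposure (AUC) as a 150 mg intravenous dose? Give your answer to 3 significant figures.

D_intranasal = 395 mg

For equal systemic exposure: F × D_ev = D_iv
D_ev = D_iv / F = 150 / 0.38 = 394.737 mg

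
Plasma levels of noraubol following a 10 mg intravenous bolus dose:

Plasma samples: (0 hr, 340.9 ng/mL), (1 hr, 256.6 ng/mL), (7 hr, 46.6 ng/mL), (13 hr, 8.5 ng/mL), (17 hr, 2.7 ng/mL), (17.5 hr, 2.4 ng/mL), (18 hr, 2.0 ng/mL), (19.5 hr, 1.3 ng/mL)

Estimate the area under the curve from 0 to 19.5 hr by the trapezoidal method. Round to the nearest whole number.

Trapezoidal AUC_0→19.5:
  [0→1]: (340.9+256.6)/2 × 1 = 298.75
  [1→7]: (256.6+46.6)/2 × 6 = 909.6
  [7→13]: (46.6+8.5)/2 × 6 = 165.3
  [13→17]: (8.5+2.7)/2 × 4 = 22.4
  [17→17.5]: (2.7+2.4)/2 × 0.5 = 1.275
  [17.5→18]: (2.4+2.0)/2 × 0.5 = 1.1
  [18→19.5]: (2.0+1.3)/2 × 1.5 = 2.475
  Sum = 1400.9 ng/mL·hr

AUC = 1401 ng/mL·hr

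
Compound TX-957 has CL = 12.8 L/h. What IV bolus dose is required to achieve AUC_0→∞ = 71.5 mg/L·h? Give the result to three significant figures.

Dose = 915 mg

Dose_iv = CL × AUC_0→∞
     = 12.8 × 71.5 = 915.2 mg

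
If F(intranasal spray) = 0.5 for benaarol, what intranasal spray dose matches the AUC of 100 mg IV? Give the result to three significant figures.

D_intranasal = 200 mg

For equal systemic exposure: F × D_ev = D_iv
D_ev = D_iv / F = 100 / 0.5 = 200 mg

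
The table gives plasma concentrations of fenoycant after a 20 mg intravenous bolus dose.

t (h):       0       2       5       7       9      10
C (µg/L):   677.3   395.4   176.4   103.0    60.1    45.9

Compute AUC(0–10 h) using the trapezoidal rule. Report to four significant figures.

AUC = 2426 µg/L·h

Trapezoidal AUC_0→10:
  [0→2]: (677.3+395.4)/2 × 2 = 1072.7
  [2→5]: (395.4+176.4)/2 × 3 = 857.7
  [5→7]: (176.4+103.0)/2 × 2 = 279.4
  [7→9]: (103.0+60.1)/2 × 2 = 163.1
  [9→10]: (60.1+45.9)/2 × 1 = 53.0
  Sum = 2425.9 µg/L·h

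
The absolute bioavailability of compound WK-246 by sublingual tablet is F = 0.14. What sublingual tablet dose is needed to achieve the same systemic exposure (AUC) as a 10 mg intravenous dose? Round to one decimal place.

D_sublingual = 71.4 mg

For equal systemic exposure: F × D_ev = D_iv
D_ev = D_iv / F = 10 / 0.14 = 71.4286 mg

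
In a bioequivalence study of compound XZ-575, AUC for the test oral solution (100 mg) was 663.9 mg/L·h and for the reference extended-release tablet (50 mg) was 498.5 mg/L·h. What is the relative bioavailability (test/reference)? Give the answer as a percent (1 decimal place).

F_rel = (AUC_test/D_test) / (AUC_ref/D_ref)
      = (663.9/100) / (498.5/50)
      = 6.639 / 9.97 = 0.6659 = 66.59%

F_rel = 66.6%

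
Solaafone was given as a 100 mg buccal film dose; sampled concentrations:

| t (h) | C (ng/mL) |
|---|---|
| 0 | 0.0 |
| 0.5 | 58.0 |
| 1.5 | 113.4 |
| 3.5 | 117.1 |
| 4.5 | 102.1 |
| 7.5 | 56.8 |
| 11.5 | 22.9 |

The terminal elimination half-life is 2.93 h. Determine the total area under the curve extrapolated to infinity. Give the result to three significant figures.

AUC = 935 ng/mL·h

Trapezoidal AUC_0→11.5:
  [0→0.5]: (0.0+58.0)/2 × 0.5 = 14.5
  [0.5→1.5]: (58.0+113.4)/2 × 1 = 85.7
  [1.5→3.5]: (113.4+117.1)/2 × 2 = 230.5
  [3.5→4.5]: (117.1+102.1)/2 × 1 = 109.6
  [4.5→7.5]: (102.1+56.8)/2 × 3 = 238.35
  [7.5→11.5]: (56.8+22.9)/2 × 4 = 159.4
  Sum = 838.05 ng/mL·h
k_e = ln2 / t½ = 0.693147 / 2.93 = 0.2366 h^-1
Extrapolated tail: C_last / k_e = 22.9 / 0.2366 = 96.788
AUC_0→∞ = 838.05 + 96.788 = 934.838 ng/mL·h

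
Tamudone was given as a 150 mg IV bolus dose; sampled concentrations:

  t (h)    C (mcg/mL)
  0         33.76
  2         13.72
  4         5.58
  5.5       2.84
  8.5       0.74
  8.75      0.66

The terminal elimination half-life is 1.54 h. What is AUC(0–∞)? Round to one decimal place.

AUC = 80.1 mcg/mL·h

Trapezoidal AUC_0→8.75:
  [0→2]: (33.76+13.72)/2 × 2 = 47.48
  [2→4]: (13.72+5.58)/2 × 2 = 19.3
  [4→5.5]: (5.58+2.84)/2 × 1.5 = 6.315
  [5.5→8.5]: (2.84+0.74)/2 × 3 = 5.37
  [8.5→8.75]: (0.74+0.66)/2 × 0.25 = 0.175
  Sum = 78.64 mcg/mL·h
k_e = ln2 / t½ = 0.693147 / 1.54 = 0.4501 h^-1
Extrapolated tail: C_last / k_e = 0.66 / 0.4501 = 1.466
AUC_0→∞ = 78.64 + 1.466 = 80.106 mcg/mL·h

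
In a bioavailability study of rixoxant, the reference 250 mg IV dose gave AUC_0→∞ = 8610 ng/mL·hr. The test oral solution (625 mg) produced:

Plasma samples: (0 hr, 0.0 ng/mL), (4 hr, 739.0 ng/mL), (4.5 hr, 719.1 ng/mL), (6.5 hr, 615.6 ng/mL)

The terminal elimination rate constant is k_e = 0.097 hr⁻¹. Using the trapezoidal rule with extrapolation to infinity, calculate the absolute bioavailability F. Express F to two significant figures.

F = 0.44

Trapezoidal AUC_0→6.5 (oral solution):
  [0→4]: (0.0+739.0)/2 × 4 = 1478.0
  [4→4.5]: (739.0+719.1)/2 × 0.5 = 364.525
  [4.5→6.5]: (719.1+615.6)/2 × 2 = 1334.7
  Sum = 3177.225 ng/mL·hr
Tail: C_last/k_e = 615.6/0.097 = 6346.392
AUC_0→∞ (oral solution) = 3177.225 + 6346.392 = 9523.617 ng/mL·hr
F = (AUC_ev/D_ev)/(AUC_iv/D_iv) = (9523.617/625)/(8610/250) = 15.2378/34.44 = 0.4424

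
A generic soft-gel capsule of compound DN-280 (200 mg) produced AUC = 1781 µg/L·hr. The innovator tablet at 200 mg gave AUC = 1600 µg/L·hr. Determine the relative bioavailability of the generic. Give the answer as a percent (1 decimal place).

F_rel = (AUC_test/D_test) / (AUC_ref/D_ref)
      = (1781/200) / (1600/200)
      = 8.905 / 8 = 1.1131 = 111.31%

F_rel = 111.3%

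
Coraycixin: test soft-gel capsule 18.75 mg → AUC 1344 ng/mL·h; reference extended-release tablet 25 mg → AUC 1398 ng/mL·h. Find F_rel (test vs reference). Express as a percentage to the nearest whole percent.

F_rel = 128%

F_rel = (AUC_test/D_test) / (AUC_ref/D_ref)
      = (1344/18.75) / (1398/25)
      = 71.68 / 55.92 = 1.2818 = 128.18%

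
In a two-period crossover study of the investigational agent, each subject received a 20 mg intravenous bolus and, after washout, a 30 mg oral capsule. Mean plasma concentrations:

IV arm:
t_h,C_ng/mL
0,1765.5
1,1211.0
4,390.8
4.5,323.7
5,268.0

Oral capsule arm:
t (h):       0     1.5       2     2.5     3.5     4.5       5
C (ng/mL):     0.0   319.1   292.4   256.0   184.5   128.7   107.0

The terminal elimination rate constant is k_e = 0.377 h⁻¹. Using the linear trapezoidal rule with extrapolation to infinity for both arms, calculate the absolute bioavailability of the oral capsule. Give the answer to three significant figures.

Trapezoidal AUC_0→5 (IV):
  [0→1]: (1765.5+1211.0)/2 × 1 = 1488.25
  [1→4]: (1211.0+390.8)/2 × 3 = 2402.7
  [4→4.5]: (390.8+323.7)/2 × 0.5 = 178.625
  [4.5→5]: (323.7+268.0)/2 × 0.5 = 147.925
  Sum = 4217.5 ng/mL·h
IV tail: 268.0/0.377 = 710.875; AUC_iv,0→∞ = 4217.5 + 710.875 = 4928.375 ng/mL·h
Trapezoidal AUC_0→5 (oral capsule):
  [0→1.5]: (0.0+319.1)/2 × 1.5 = 239.325
  [1.5→2]: (319.1+292.4)/2 × 0.5 = 152.875
  [2→2.5]: (292.4+256.0)/2 × 0.5 = 137.1
  [2.5→3.5]: (256.0+184.5)/2 × 1 = 220.25
  [3.5→4.5]: (184.5+128.7)/2 × 1 = 156.6
  [4.5→5]: (128.7+107.0)/2 × 0.5 = 58.925
  Sum = 965.075 ng/mL·h
oral capsule tail: 107.0/0.377 = 283.820; AUC_ev,0→∞ = 965.075 + 283.820 = 1248.895 ng/mL·h
F = (AUC_ev/D_ev)/(AUC_iv/D_iv) = (1248.895/30)/(4928.375/20) = 41.6298/246.41875 = 0.1689

F = 0.169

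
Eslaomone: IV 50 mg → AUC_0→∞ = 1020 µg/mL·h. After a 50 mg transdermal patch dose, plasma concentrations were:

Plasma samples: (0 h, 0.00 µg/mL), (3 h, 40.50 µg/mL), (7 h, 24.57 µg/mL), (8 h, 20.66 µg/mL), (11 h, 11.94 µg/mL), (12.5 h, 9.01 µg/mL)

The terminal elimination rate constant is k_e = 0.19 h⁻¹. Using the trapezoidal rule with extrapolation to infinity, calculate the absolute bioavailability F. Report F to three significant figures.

Trapezoidal AUC_0→12.5 (transdermal patch):
  [0→3]: (0.00+40.50)/2 × 3 = 60.75
  [3→7]: (40.50+24.57)/2 × 4 = 130.14
  [7→8]: (24.57+20.66)/2 × 1 = 22.615
  [8→11]: (20.66+11.94)/2 × 3 = 48.9
  [11→12.5]: (11.94+9.01)/2 × 1.5 = 15.7125
  Sum = 278.1175 µg/mL·h
Tail: C_last/k_e = 9.01/0.19 = 47.421
AUC_0→∞ (transdermal patch) = 278.1175 + 47.421 = 325.5385 µg/mL·h
F = (AUC_ev/D_ev)/(AUC_iv/D_iv) = (325.5385/50)/(1020/50) = 6.51077/20.4 = 0.3192

F = 0.319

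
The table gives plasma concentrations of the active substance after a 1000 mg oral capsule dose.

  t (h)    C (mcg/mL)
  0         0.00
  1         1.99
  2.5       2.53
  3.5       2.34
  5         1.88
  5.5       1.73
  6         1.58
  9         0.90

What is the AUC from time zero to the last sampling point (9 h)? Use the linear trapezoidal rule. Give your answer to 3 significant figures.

AUC = 15.4 mcg/mL·h

Trapezoidal AUC_0→9:
  [0→1]: (0.00+1.99)/2 × 1 = 0.995
  [1→2.5]: (1.99+2.53)/2 × 1.5 = 3.39
  [2.5→3.5]: (2.53+2.34)/2 × 1 = 2.435
  [3.5→5]: (2.34+1.88)/2 × 1.5 = 3.165
  [5→5.5]: (1.88+1.73)/2 × 0.5 = 0.9025
  [5.5→6]: (1.73+1.58)/2 × 0.5 = 0.8275
  [6→9]: (1.58+0.90)/2 × 3 = 3.72
  Sum = 15.435 mcg/mL·h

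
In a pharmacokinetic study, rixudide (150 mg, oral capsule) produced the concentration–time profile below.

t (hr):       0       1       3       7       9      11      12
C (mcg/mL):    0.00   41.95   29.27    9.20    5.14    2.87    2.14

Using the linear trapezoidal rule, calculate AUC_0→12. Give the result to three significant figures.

AUC = 194 mcg/mL·hr

Trapezoidal AUC_0→12:
  [0→1]: (0.00+41.95)/2 × 1 = 20.975
  [1→3]: (41.95+29.27)/2 × 2 = 71.22
  [3→7]: (29.27+9.20)/2 × 4 = 76.94
  [7→9]: (9.20+5.14)/2 × 2 = 14.34
  [9→11]: (5.14+2.87)/2 × 2 = 8.01
  [11→12]: (2.87+2.14)/2 × 1 = 2.505
  Sum = 193.99 mcg/mL·hr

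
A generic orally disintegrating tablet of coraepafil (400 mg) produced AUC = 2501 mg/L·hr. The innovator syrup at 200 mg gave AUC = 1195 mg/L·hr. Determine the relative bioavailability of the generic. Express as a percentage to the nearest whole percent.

F_rel = (AUC_test/D_test) / (AUC_ref/D_ref)
      = (2501/400) / (1195/200)
      = 6.2525 / 5.975 = 1.0464 = 104.64%

F_rel = 105%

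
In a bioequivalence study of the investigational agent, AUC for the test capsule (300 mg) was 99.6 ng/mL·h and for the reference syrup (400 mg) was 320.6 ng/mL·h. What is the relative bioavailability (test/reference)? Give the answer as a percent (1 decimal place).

F_rel = (AUC_test/D_test) / (AUC_ref/D_ref)
      = (99.6/300) / (320.6/400)
      = 0.332 / 0.8015 = 0.4142 = 41.42%

F_rel = 41.4%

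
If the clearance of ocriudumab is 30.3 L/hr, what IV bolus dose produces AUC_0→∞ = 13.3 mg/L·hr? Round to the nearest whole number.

Dose_iv = CL × AUC_0→∞
     = 30.3 × 13.3 = 402.99 mg

Dose = 403 mg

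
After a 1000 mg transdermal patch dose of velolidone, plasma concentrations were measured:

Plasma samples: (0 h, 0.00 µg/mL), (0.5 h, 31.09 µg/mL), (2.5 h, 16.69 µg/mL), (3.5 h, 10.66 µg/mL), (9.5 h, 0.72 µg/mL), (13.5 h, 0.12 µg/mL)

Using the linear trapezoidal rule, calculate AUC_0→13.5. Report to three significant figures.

Trapezoidal AUC_0→13.5:
  [0→0.5]: (0.00+31.09)/2 × 0.5 = 7.7725
  [0.5→2.5]: (31.09+16.69)/2 × 2 = 47.78
  [2.5→3.5]: (16.69+10.66)/2 × 1 = 13.675
  [3.5→9.5]: (10.66+0.72)/2 × 6 = 34.14
  [9.5→13.5]: (0.72+0.12)/2 × 4 = 1.68
  Sum = 105.0475 µg/mL·h

AUC = 105 µg/mL·h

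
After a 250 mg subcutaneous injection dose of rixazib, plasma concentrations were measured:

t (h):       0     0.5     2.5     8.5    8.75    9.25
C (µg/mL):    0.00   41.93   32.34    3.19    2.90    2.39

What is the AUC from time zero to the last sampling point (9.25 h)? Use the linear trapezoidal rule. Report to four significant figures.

AUC = 193.4 µg/mL·h

Trapezoidal AUC_0→9.25:
  [0→0.5]: (0.00+41.93)/2 × 0.5 = 10.4825
  [0.5→2.5]: (41.93+32.34)/2 × 2 = 74.27
  [2.5→8.5]: (32.34+3.19)/2 × 6 = 106.59
  [8.5→8.75]: (3.19+2.90)/2 × 0.25 = 0.76125
  [8.75→9.25]: (2.90+2.39)/2 × 0.5 = 1.3225
  Sum = 193.42625 µg/mL·h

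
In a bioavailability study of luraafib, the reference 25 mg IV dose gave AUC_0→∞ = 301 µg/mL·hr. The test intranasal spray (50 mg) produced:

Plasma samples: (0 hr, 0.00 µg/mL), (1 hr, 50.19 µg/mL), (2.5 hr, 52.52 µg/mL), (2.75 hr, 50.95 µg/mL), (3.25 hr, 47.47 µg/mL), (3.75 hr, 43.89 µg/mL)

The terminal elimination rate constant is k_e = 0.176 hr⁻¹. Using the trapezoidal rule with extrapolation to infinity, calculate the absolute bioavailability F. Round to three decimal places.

Trapezoidal AUC_0→3.75 (intranasal spray):
  [0→1]: (0.00+50.19)/2 × 1 = 25.095
  [1→2.5]: (50.19+52.52)/2 × 1.5 = 77.0325
  [2.5→2.75]: (52.52+50.95)/2 × 0.25 = 12.93375
  [2.75→3.25]: (50.95+47.47)/2 × 0.5 = 24.605
  [3.25→3.75]: (47.47+43.89)/2 × 0.5 = 22.84
  Sum = 162.50625 µg/mL·hr
Tail: C_last/k_e = 43.89/0.176 = 249.375
AUC_0→∞ (intranasal spray) = 162.50625 + 249.375 = 411.88125 µg/mL·hr
F = (AUC_ev/D_ev)/(AUC_iv/D_iv) = (411.88125/50)/(301/25) = 8.237625/12.04 = 0.6842

F = 0.684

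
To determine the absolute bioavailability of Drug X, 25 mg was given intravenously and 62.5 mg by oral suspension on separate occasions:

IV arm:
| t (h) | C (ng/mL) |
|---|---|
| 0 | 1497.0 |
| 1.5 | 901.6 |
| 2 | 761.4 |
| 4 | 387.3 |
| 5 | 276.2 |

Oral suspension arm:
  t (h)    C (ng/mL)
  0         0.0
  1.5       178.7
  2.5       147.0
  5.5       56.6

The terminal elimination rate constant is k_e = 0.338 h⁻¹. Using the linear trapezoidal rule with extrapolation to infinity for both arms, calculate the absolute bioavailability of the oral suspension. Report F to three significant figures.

F = 0.0682

Trapezoidal AUC_0→5 (IV):
  [0→1.5]: (1497.0+901.6)/2 × 1.5 = 1798.95
  [1.5→2]: (901.6+761.4)/2 × 0.5 = 415.75
  [2→4]: (761.4+387.3)/2 × 2 = 1148.7
  [4→5]: (387.3+276.2)/2 × 1 = 331.75
  Sum = 3695.15 ng/mL·h
IV tail: 276.2/0.338 = 817.160; AUC_iv,0→∞ = 3695.15 + 817.160 = 4512.31 ng/mL·h
Trapezoidal AUC_0→5.5 (oral suspension):
  [0→1.5]: (0.0+178.7)/2 × 1.5 = 134.025
  [1.5→2.5]: (178.7+147.0)/2 × 1 = 162.85
  [2.5→5.5]: (147.0+56.6)/2 × 3 = 305.4
  Sum = 602.275 ng/mL·h
oral suspension tail: 56.6/0.338 = 167.456; AUC_ev,0→∞ = 602.275 + 167.456 = 769.731 ng/mL·h
F = (AUC_ev/D_ev)/(AUC_iv/D_iv) = (769.731/62.5)/(4512.31/25) = 12.315696/180.4924 = 0.0682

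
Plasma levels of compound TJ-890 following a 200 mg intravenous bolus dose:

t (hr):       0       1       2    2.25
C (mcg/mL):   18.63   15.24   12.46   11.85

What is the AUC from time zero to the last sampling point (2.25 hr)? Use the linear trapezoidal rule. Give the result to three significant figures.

AUC = 33.8 mcg/mL·hr

Trapezoidal AUC_0→2.25:
  [0→1]: (18.63+15.24)/2 × 1 = 16.935
  [1→2]: (15.24+12.46)/2 × 1 = 13.85
  [2→2.25]: (12.46+11.85)/2 × 0.25 = 3.03875
  Sum = 33.82375 mcg/mL·hr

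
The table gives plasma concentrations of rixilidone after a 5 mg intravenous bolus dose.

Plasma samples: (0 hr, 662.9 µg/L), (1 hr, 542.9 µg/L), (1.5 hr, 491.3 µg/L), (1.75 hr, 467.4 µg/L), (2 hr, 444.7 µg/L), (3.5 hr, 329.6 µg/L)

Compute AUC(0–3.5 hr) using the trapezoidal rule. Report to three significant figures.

Trapezoidal AUC_0→3.5:
  [0→1]: (662.9+542.9)/2 × 1 = 602.9
  [1→1.5]: (542.9+491.3)/2 × 0.5 = 258.55
  [1.5→1.75]: (491.3+467.4)/2 × 0.25 = 119.8375
  [1.75→2]: (467.4+444.7)/2 × 0.25 = 114.0125
  [2→3.5]: (444.7+329.6)/2 × 1.5 = 580.725
  Sum = 1676.025 µg/L·hr

AUC = 1680 µg/L·hr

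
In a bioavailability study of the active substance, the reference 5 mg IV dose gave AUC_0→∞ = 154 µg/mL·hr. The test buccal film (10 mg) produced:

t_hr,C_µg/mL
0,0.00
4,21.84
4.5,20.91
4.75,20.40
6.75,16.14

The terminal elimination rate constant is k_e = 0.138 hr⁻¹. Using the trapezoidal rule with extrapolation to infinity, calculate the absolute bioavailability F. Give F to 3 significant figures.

F = 0.692

Trapezoidal AUC_0→6.75 (buccal film):
  [0→4]: (0.00+21.84)/2 × 4 = 43.68
  [4→4.5]: (21.84+20.91)/2 × 0.5 = 10.6875
  [4.5→4.75]: (20.91+20.40)/2 × 0.25 = 5.16375
  [4.75→6.75]: (20.40+16.14)/2 × 2 = 36.54
  Sum = 96.07125 µg/mL·hr
Tail: C_last/k_e = 16.14/0.138 = 116.957
AUC_0→∞ (buccal film) = 96.07125 + 116.957 = 213.02825 µg/mL·hr
F = (AUC_ev/D_ev)/(AUC_iv/D_iv) = (213.02825/10)/(154/5) = 21.302825/30.8 = 0.6917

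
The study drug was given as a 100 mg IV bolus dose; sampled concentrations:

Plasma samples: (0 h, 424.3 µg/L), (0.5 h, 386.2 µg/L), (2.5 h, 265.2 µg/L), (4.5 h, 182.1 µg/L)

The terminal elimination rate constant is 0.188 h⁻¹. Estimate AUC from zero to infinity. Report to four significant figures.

AUC = 2270 µg/L·h

Trapezoidal AUC_0→4.5:
  [0→0.5]: (424.3+386.2)/2 × 0.5 = 202.625
  [0.5→2.5]: (386.2+265.2)/2 × 2 = 651.4
  [2.5→4.5]: (265.2+182.1)/2 × 2 = 447.3
  Sum = 1301.325 µg/L·h
Extrapolated tail: C_last / k_e = 182.1 / 0.188 = 968.617
AUC_0→∞ = 1301.325 + 968.617 = 2269.942 µg/L·h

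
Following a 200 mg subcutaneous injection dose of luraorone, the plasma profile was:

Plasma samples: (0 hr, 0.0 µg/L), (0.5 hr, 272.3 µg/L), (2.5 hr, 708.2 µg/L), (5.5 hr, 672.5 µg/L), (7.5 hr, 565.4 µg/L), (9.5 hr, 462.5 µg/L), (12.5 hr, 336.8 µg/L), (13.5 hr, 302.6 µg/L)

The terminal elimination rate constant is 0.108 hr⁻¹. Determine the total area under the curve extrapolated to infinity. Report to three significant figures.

Trapezoidal AUC_0→13.5:
  [0→0.5]: (0.0+272.3)/2 × 0.5 = 68.075
  [0.5→2.5]: (272.3+708.2)/2 × 2 = 980.5
  [2.5→5.5]: (708.2+672.5)/2 × 3 = 2071.05
  [5.5→7.5]: (672.5+565.4)/2 × 2 = 1237.9
  [7.5→9.5]: (565.4+462.5)/2 × 2 = 1027.9
  [9.5→12.5]: (462.5+336.8)/2 × 3 = 1198.95
  [12.5→13.5]: (336.8+302.6)/2 × 1 = 319.7
  Sum = 6904.075 µg/L·hr
Extrapolated tail: C_last / k_e = 302.6 / 0.108 = 2801.852
AUC_0→∞ = 6904.075 + 2801.852 = 9705.927 µg/L·hr

AUC = 9710 µg/L·hr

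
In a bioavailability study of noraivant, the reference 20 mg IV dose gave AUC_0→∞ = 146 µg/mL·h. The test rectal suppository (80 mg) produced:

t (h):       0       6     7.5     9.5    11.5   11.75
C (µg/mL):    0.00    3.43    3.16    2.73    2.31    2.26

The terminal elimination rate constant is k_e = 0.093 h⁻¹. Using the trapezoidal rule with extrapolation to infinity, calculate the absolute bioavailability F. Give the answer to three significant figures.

Trapezoidal AUC_0→11.75 (rectal suppository):
  [0→6]: (0.00+3.43)/2 × 6 = 10.29
  [6→7.5]: (3.43+3.16)/2 × 1.5 = 4.9425
  [7.5→9.5]: (3.16+2.73)/2 × 2 = 5.89
  [9.5→11.5]: (2.73+2.31)/2 × 2 = 5.04
  [11.5→11.75]: (2.31+2.26)/2 × 0.25 = 0.57125
  Sum = 26.73375 µg/mL·h
Tail: C_last/k_e = 2.26/0.093 = 24.301
AUC_0→∞ (rectal suppository) = 26.73375 + 24.301 = 51.03475 µg/mL·h
F = (AUC_ev/D_ev)/(AUC_iv/D_iv) = (51.03475/80)/(146/20) = 0.637934/7.3 = 0.0874

F = 0.0874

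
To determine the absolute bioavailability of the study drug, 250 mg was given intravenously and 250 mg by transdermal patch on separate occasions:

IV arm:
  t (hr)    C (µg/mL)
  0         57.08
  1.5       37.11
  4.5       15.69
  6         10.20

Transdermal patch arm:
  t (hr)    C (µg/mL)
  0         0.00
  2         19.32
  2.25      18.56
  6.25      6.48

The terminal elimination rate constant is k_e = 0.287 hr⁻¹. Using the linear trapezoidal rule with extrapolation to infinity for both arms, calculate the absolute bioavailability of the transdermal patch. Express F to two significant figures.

Trapezoidal AUC_0→6 (IV):
  [0→1.5]: (57.08+37.11)/2 × 1.5 = 70.6425
  [1.5→4.5]: (37.11+15.69)/2 × 3 = 79.2
  [4.5→6]: (15.69+10.20)/2 × 1.5 = 19.4175
  Sum = 169.26 µg/mL·hr
IV tail: 10.20/0.287 = 35.540; AUC_iv,0→∞ = 169.26 + 35.540 = 204.8 µg/mL·hr
Trapezoidal AUC_0→6.25 (transdermal patch):
  [0→2]: (0.00+19.32)/2 × 2 = 19.32
  [2→2.25]: (19.32+18.56)/2 × 0.25 = 4.735
  [2.25→6.25]: (18.56+6.48)/2 × 4 = 50.08
  Sum = 74.135 µg/mL·hr
transdermal patch tail: 6.48/0.287 = 22.578; AUC_ev,0→∞ = 74.135 + 22.578 = 96.713 µg/mL·hr
F = (AUC_ev/D_ev)/(AUC_iv/D_iv) = (96.713/250)/(204.8/250) = 0.386852/0.8192 = 0.4722

F = 0.47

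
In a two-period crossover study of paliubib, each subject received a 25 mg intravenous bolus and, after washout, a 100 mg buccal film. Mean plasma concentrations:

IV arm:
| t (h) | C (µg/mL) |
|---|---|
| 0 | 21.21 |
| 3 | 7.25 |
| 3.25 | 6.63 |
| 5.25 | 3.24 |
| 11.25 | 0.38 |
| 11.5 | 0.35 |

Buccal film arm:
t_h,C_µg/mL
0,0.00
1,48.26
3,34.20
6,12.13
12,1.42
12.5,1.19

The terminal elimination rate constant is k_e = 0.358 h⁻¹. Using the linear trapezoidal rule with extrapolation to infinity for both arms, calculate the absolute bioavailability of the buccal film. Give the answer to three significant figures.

F = 0.833

Trapezoidal AUC_0→11.5 (IV):
  [0→3]: (21.21+7.25)/2 × 3 = 42.69
  [3→3.25]: (7.25+6.63)/2 × 0.25 = 1.735
  [3.25→5.25]: (6.63+3.24)/2 × 2 = 9.87
  [5.25→11.25]: (3.24+0.38)/2 × 6 = 10.86
  [11.25→11.5]: (0.38+0.35)/2 × 0.25 = 0.09125
  Sum = 65.24625 µg/mL·h
IV tail: 0.35/0.358 = 0.978; AUC_iv,0→∞ = 65.24625 + 0.978 = 66.22425 µg/mL·h
Trapezoidal AUC_0→12.5 (buccal film):
  [0→1]: (0.00+48.26)/2 × 1 = 24.13
  [1→3]: (48.26+34.20)/2 × 2 = 82.46
  [3→6]: (34.20+12.13)/2 × 3 = 69.495
  [6→12]: (12.13+1.42)/2 × 6 = 40.65
  [12→12.5]: (1.42+1.19)/2 × 0.5 = 0.6525
  Sum = 217.3875 µg/mL·h
buccal film tail: 1.19/0.358 = 3.324; AUC_ev,0→∞ = 217.3875 + 3.324 = 220.7115 µg/mL·h
F = (AUC_ev/D_ev)/(AUC_iv/D_iv) = (220.7115/100)/(66.22425/25) = 2.207115/2.64897 = 0.8332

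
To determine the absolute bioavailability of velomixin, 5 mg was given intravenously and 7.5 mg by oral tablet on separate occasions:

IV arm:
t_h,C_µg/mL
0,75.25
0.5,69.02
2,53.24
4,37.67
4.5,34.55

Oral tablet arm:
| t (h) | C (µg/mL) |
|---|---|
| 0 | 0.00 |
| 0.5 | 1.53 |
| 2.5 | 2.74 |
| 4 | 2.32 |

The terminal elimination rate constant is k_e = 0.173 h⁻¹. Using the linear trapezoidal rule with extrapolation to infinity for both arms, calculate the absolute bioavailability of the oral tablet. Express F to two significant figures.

Trapezoidal AUC_0→4.5 (IV):
  [0→0.5]: (75.25+69.02)/2 × 0.5 = 36.0675
  [0.5→2]: (69.02+53.24)/2 × 1.5 = 91.695
  [2→4]: (53.24+37.67)/2 × 2 = 90.91
  [4→4.5]: (37.67+34.55)/2 × 0.5 = 18.055
  Sum = 236.7275 µg/mL·h
IV tail: 34.55/0.173 = 199.711; AUC_iv,0→∞ = 236.7275 + 199.711 = 436.4385 µg/mL·h
Trapezoidal AUC_0→4 (oral tablet):
  [0→0.5]: (0.00+1.53)/2 × 0.5 = 0.3825
  [0.5→2.5]: (1.53+2.74)/2 × 2 = 4.27
  [2.5→4]: (2.74+2.32)/2 × 1.5 = 3.795
  Sum = 8.4475 µg/mL·h
oral tablet tail: 2.32/0.173 = 13.410; AUC_ev,0→∞ = 8.4475 + 13.410 = 21.8575 µg/mL·h
F = (AUC_ev/D_ev)/(AUC_iv/D_iv) = (21.8575/7.5)/(436.4385/5) = 2.91433/87.2877 = 0.0334

F = 0.033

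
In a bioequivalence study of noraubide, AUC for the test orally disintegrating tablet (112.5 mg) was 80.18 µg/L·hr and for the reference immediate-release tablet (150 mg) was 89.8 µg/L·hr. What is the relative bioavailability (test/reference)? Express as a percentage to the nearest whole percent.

F_rel = (AUC_test/D_test) / (AUC_ref/D_ref)
      = (80.18/112.5) / (89.8/150)
      = 0.712711 / 0.598667 = 1.1905 = 119.05%

F_rel = 119%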